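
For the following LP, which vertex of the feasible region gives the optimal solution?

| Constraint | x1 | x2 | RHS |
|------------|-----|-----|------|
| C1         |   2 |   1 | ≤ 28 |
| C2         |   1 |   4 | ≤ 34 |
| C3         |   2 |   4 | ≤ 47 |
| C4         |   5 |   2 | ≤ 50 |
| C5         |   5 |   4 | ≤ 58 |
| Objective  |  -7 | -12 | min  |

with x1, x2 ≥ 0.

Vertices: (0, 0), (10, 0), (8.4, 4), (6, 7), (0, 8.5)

Evaluate the objective at each vertex of the feasible region:
  z(0, 0) = 0
  z(10, 0) = -70
  z(8.4, 4) = -106.8
  z(6, 7) = -126  ←
  z(0, 8.5) = -102
The minimum is at x1 = 6, x2 = 7.

(6, 7)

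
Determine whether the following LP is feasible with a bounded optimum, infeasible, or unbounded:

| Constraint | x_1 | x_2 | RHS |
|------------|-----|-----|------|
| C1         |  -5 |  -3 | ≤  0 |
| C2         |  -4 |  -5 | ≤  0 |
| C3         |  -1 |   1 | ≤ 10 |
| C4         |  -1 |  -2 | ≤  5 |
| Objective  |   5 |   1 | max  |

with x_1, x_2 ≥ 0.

Unbounded (objective can increase without bound)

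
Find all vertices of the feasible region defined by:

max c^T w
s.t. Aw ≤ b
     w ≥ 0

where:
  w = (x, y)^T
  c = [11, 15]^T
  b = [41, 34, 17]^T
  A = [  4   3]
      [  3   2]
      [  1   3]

(0, 0), (10.25, 0), (8, 3), (0, 5.667)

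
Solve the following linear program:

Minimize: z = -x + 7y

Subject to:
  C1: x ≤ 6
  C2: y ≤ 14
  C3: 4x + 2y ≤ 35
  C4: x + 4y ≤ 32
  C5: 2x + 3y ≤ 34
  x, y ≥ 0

Evaluate the objective at each vertex of the feasible region:
  z(0, 0) = 0
  z(6, 0) = -6  ←
  z(6, 5.5) = 32.5
  z(5.429, 6.643) = 41.07
  z(0, 8) = 56
The minimum is at x = 6, y = 0.

x = 6, y = 0, z = -6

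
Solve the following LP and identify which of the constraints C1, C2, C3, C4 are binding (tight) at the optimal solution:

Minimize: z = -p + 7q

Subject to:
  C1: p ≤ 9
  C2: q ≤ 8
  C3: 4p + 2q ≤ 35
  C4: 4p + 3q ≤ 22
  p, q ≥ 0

At p = 5.5, q = 0, compute slack b - a·x for each constraint:
  C1: 9 − 5.5 = 3.5  (slack)
  C2: 8 − 0 = 8  (slack)
  C3: 35 − 22 = 13  (slack)
  C4: 22 − 22 = 0  (binding)

Optimal: p = 5.5, q = 0
Binding: C4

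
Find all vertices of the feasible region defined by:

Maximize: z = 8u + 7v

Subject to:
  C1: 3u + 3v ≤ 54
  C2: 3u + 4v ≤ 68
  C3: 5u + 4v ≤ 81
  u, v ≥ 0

(0, 0), (16.2, 0), (9, 9), (4, 14), (0, 17)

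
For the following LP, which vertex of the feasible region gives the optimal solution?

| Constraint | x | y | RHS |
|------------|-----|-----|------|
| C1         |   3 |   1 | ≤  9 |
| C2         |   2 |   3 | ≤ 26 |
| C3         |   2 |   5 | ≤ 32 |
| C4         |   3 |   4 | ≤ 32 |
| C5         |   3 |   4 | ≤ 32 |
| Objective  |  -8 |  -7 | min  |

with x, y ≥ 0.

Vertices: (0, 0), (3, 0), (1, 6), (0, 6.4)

Evaluate the objective at each vertex of the feasible region:
  z(0, 0) = 0
  z(3, 0) = -24
  z(1, 6) = -50  ←
  z(0, 6.4) = -44.8
The minimum is at x = 1, y = 6.

(1, 6)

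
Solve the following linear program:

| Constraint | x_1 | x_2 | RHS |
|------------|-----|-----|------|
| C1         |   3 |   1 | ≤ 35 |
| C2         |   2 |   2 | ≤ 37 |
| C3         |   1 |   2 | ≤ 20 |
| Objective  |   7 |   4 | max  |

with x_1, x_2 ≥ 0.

Evaluate the objective at each vertex of the feasible region:
  z(0, 0) = 0
  z(11.67, 0) = 81.67
  z(10, 5) = 90  ←
  z(0, 10) = 40
The maximum is at x_1 = 10, x_2 = 5.

x_1 = 10, x_2 = 5, z = 90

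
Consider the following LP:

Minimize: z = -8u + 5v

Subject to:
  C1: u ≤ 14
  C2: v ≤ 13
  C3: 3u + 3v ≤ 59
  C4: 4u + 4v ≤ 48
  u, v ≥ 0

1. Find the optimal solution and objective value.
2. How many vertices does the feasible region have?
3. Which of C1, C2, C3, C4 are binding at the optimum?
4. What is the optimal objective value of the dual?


1. u = 12, v = 0, z = -96
2. 3
3. C4
4. -96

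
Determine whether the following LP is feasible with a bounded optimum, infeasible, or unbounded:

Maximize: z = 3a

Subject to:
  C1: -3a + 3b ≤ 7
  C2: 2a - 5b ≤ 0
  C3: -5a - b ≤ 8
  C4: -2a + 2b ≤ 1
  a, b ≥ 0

Unbounded (objective can increase without bound)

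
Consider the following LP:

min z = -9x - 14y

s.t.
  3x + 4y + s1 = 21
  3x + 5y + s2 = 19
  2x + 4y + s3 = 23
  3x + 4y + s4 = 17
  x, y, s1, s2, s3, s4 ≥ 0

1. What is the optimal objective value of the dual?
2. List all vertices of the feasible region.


1. -55
2. (0, 0), (5.667, 0), (3, 2), (0, 3.8)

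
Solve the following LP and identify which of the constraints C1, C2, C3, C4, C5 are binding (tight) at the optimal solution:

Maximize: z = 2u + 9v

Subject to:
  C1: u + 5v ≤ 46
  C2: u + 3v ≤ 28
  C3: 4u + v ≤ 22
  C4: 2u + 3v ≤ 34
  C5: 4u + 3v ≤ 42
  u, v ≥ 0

At u = 1, v = 9, compute slack b - a·x for each constraint:
  C1: 46 − 46 = 0  (binding)
  C2: 28 − 28 = 0  (binding)
  C3: 22 − 13 = 9  (slack)
  C4: 34 − 29 = 5  (slack)
  C5: 42 − 31 = 11  (slack)

Optimal: u = 1, v = 9
Binding: C1, C2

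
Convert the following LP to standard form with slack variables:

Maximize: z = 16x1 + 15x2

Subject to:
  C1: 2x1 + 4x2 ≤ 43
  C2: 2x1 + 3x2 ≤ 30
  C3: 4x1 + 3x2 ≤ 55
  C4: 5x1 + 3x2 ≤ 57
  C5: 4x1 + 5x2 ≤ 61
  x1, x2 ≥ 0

max z = 16x1 + 15x2

s.t.
  2x1 + 4x2 + s1 = 43
  2x1 + 3x2 + s2 = 30
  4x1 + 3x2 + s3 = 55
  5x1 + 3x2 + s4 = 57
  4x1 + 5x2 + s5 = 61
  x1, x2, s1, s2, s3, s4, s5 ≥ 0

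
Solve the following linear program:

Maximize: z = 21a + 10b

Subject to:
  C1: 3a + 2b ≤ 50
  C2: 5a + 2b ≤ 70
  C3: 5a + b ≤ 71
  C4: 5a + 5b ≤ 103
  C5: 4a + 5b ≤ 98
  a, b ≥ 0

Evaluate the objective at each vertex of the feasible region:
  z(0, 0) = 0
  z(14, 0) = 294
  z(10, 10) = 310  ←
  z(8.8, 11.8) = 302.8
  z(5, 15.6) = 261
  z(0, 19.6) = 196
The maximum is at a = 10, b = 10.

a = 10, b = 10, z = 310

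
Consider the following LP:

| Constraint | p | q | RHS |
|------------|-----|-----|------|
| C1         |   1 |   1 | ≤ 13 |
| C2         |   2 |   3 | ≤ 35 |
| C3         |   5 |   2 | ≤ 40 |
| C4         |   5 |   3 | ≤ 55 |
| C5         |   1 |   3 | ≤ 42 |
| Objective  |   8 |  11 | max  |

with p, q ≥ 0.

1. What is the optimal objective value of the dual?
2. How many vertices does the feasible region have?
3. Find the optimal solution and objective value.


1. 131
2. 5
3. p = 4, q = 9, z = 131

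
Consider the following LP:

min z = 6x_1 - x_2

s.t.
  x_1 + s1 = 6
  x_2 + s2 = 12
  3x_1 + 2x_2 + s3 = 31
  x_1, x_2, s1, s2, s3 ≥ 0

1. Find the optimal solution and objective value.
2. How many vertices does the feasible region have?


1. x_1 = 0, x_2 = 12, z = -12
2. 5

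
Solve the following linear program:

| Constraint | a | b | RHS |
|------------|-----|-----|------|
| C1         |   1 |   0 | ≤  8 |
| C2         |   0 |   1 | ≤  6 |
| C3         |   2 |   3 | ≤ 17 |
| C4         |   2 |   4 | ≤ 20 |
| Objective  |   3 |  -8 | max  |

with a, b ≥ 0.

Evaluate the objective at each vertex of the feasible region:
  z(0, 0) = 0
  z(8, 0) = 24  ←
  z(8, 0.3333) = 21.33
  z(4, 3) = -12
  z(0, 5) = -40
The maximum is at a = 8, b = 0.

a = 8, b = 0, z = 24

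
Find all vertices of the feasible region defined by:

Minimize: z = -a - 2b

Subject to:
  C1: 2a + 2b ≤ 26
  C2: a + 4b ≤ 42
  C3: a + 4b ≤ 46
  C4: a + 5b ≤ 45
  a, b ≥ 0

(0, 0), (13, 0), (5, 8), (0, 9)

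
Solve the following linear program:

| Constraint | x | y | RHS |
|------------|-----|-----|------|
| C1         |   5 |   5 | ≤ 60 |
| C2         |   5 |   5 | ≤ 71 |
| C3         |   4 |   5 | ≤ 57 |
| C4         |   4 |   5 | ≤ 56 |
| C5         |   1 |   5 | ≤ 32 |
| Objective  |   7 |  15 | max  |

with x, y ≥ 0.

Evaluate the objective at each vertex of the feasible region:
  z(0, 0) = 0
  z(12, 0) = 84
  z(7, 5) = 124  ←
  z(0, 6.4) = 96
The maximum is at x = 7, y = 5.

x = 7, y = 5, z = 124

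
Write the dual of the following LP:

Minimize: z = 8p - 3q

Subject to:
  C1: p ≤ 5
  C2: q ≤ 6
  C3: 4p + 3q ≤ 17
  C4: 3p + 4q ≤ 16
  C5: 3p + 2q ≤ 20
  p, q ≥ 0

Primal min cᵀx s.t. Ax ≤ b, x ≥ 0  →  Dual max −bᵀy s.t. Aᵀy ≥ −c, y ≥ 0.

Maximize: z = -5y1 - 6y2 - 17y3 - 16y4 - 20y5

Subject to:
  y1 + 4y3 + 3y4 + 3y5 ≥ -8
  y2 + 3y3 + 4y4 + 2y5 ≥ 3
  y1, y2, y3, y4, y5 ≥ 0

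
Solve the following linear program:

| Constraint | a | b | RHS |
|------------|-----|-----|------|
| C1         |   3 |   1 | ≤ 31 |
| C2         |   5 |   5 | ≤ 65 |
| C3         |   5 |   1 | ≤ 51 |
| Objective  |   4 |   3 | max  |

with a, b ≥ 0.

Evaluate the objective at each vertex of the feasible region:
  z(0, 0) = 0
  z(10.2, 0) = 40.8
  z(10, 1) = 43
  z(9, 4) = 48  ←
  z(0, 13) = 39
The maximum is at a = 9, b = 4.

a = 9, b = 4, z = 48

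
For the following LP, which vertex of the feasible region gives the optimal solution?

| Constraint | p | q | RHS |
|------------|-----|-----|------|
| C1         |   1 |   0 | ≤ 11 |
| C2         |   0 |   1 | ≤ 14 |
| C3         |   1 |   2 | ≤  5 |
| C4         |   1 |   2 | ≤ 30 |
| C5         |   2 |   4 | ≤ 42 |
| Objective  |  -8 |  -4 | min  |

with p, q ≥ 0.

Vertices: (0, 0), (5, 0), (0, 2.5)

Evaluate the objective at each vertex of the feasible region:
  z(0, 0) = 0
  z(5, 0) = -40  ←
  z(0, 2.5) = -10
The minimum is at p = 5, q = 0.

(5, 0)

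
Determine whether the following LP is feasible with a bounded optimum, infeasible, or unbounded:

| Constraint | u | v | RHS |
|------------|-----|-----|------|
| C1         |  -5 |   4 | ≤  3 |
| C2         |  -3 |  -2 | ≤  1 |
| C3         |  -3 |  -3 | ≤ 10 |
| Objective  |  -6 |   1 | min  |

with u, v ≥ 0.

Unbounded (objective can decrease without bound)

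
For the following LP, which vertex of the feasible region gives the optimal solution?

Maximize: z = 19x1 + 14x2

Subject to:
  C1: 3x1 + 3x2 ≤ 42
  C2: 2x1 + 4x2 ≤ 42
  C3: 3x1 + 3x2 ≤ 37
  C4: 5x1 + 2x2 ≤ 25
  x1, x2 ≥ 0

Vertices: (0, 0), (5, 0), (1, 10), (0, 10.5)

Evaluate the objective at each vertex of the feasible region:
  z(0, 0) = 0
  z(5, 0) = 95
  z(1, 10) = 159  ←
  z(0, 10.5) = 147
The maximum is at x1 = 1, x2 = 10.

(1, 10)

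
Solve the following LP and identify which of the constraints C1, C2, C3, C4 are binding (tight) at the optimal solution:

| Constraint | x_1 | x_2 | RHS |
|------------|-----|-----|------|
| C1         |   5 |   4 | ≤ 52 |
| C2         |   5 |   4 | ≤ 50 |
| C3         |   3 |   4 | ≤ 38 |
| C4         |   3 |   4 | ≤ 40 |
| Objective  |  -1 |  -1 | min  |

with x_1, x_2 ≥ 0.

At x_1 = 6, x_2 = 5, compute slack b - a·x for each constraint:
  C1: 52 − 50 = 2  (slack)
  C2: 50 − 50 = 0  (binding)
  C3: 38 − 38 = 0  (binding)
  C4: 40 − 38 = 2  (slack)

Optimal: x_1 = 6, x_2 = 5
Binding: C2, C3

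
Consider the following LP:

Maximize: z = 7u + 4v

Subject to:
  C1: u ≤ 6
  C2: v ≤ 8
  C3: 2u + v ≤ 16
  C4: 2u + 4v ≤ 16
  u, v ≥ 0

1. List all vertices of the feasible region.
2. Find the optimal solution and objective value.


1. (0, 0), (6, 0), (6, 1), (0, 4)
2. u = 6, v = 1, z = 46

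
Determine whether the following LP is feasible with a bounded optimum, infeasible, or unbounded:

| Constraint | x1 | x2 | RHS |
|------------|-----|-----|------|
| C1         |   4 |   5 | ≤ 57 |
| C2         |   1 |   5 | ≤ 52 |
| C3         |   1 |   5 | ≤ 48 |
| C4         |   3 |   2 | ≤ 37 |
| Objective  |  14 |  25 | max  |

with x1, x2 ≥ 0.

Feasible with a bounded optimal solution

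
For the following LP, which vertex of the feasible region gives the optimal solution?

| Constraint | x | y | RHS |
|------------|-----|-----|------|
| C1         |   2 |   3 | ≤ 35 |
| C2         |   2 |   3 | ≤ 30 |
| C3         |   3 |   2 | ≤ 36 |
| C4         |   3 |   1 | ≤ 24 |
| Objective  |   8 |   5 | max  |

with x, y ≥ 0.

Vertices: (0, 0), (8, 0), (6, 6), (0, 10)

Evaluate the objective at each vertex of the feasible region:
  z(0, 0) = 0
  z(8, 0) = 64
  z(6, 6) = 78  ←
  z(0, 10) = 50
The maximum is at x = 6, y = 6.

(6, 6)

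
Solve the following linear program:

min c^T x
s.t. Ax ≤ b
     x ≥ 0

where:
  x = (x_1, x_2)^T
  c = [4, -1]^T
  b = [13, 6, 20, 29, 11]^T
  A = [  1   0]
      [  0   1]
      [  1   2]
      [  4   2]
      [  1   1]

Evaluate the objective at each vertex of the feasible region:
  z(0, 0) = 0
  z(7.25, 0) = 29
  z(4.25, 6) = 11
  z(0, 6) = -6  ←
The minimum is at x_1 = 0, x_2 = 6.

x_1 = 0, x_2 = 6, z = -6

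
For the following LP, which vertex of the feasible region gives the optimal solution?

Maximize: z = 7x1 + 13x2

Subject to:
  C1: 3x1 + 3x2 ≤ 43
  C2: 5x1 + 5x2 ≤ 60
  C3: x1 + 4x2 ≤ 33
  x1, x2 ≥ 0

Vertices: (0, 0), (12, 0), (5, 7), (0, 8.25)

Evaluate the objective at each vertex of the feasible region:
  z(0, 0) = 0
  z(12, 0) = 84
  z(5, 7) = 126  ←
  z(0, 8.25) = 107.2
The maximum is at x1 = 5, x2 = 7.

(5, 7)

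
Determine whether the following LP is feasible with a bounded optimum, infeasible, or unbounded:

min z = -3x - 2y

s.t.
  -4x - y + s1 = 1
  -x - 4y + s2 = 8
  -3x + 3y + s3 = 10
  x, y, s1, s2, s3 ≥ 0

Unbounded (objective can decrease without bound)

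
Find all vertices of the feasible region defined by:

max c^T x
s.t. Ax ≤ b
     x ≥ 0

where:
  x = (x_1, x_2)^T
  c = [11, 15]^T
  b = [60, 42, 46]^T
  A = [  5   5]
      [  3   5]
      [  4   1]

(0, 0), (11.5, 0), (11.33, 0.6667), (9, 3), (0, 8.4)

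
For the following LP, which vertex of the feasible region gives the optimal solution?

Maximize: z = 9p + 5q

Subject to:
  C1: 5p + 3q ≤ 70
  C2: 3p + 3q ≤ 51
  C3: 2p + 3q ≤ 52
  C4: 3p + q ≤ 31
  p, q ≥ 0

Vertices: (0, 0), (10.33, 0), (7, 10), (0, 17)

Evaluate the objective at each vertex of the feasible region:
  z(0, 0) = 0
  z(10.33, 0) = 93
  z(7, 10) = 113  ←
  z(0, 17) = 85
The maximum is at p = 7, q = 10.

(7, 10)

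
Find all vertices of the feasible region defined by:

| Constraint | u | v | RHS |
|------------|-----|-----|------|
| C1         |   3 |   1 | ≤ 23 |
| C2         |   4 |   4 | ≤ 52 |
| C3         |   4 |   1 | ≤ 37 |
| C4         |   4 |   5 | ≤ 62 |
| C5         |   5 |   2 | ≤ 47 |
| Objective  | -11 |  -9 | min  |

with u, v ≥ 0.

(0, 0), (7.667, 0), (5, 8), (3, 10), (0, 12.4)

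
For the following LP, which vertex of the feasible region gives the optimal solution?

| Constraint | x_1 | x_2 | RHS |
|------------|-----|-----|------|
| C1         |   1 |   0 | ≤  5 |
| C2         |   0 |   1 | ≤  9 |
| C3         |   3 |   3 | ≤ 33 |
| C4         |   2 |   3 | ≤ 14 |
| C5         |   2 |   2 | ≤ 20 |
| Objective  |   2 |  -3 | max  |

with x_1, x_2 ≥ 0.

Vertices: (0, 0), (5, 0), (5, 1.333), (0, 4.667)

Evaluate the objective at each vertex of the feasible region:
  z(0, 0) = 0
  z(5, 0) = 10  ←
  z(5, 1.333) = 6
  z(0, 4.667) = -14
The maximum is at x_1 = 5, x_2 = 0.

(5, 0)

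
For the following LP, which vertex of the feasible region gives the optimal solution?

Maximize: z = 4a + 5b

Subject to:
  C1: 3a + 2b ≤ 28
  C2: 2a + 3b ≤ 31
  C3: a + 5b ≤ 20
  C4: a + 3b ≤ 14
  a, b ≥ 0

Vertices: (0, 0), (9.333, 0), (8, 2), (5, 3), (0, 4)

Evaluate the objective at each vertex of the feasible region:
  z(0, 0) = 0
  z(9.333, 0) = 37.33
  z(8, 2) = 42  ←
  z(5, 3) = 35
  z(0, 4) = 20
The maximum is at a = 8, b = 2.

(8, 2)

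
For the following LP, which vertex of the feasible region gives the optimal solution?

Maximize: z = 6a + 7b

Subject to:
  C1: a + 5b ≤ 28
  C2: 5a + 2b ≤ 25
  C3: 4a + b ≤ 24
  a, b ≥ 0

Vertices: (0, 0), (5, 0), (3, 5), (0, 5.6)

Evaluate the objective at each vertex of the feasible region:
  z(0, 0) = 0
  z(5, 0) = 30
  z(3, 5) = 53  ←
  z(0, 5.6) = 39.2
The maximum is at a = 3, b = 5.

(3, 5)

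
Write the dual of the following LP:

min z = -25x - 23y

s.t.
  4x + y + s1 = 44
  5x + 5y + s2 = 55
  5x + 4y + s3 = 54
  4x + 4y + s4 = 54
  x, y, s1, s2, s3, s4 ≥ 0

Primal min cᵀx s.t. Ax ≤ b, x ≥ 0  →  Dual max −bᵀy s.t. Aᵀy ≥ −c, y ≥ 0.

Maximize: z = -44y1 - 55y2 - 54y3 - 54y4

Subject to:
  4y1 + 5y2 + 5y3 + 4y4 ≥ 25
  y1 + 5y2 + 4y3 + 4y4 ≥ 23
  y1, y2, y3, y4 ≥ 0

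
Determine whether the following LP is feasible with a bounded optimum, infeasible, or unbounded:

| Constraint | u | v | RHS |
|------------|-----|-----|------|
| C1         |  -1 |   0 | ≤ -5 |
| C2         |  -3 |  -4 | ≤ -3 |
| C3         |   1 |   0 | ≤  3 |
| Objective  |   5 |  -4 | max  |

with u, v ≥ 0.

Infeasible (no feasible solution exists)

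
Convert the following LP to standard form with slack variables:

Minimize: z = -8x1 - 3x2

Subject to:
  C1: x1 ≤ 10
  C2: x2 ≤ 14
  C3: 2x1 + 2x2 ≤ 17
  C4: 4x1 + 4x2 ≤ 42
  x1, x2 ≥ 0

min z = -8x1 - 3x2

s.t.
  x1 + s1 = 10
  x2 + s2 = 14
  2x1 + 2x2 + s3 = 17
  4x1 + 4x2 + s4 = 42
  x1, x2, s1, s2, s3, s4 ≥ 0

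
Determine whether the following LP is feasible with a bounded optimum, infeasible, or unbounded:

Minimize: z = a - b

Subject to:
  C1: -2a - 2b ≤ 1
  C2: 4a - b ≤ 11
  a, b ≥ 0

Unbounded (objective can decrease without bound)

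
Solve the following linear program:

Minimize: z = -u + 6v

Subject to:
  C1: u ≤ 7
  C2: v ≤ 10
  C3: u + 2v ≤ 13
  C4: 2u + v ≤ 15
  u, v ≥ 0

Evaluate the objective at each vertex of the feasible region:
  z(0, 0) = 0
  z(7, 0) = -7  ←
  z(7, 1) = -1
  z(5.667, 3.667) = 16.33
  z(0, 6.5) = 39
The minimum is at u = 7, v = 0.

u = 7, v = 0, z = -7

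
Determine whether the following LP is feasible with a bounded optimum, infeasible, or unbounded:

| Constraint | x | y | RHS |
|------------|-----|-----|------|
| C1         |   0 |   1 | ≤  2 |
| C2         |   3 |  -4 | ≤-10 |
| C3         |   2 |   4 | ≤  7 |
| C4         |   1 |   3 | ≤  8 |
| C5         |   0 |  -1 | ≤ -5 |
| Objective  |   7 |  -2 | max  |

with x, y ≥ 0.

Infeasible (no feasible solution exists)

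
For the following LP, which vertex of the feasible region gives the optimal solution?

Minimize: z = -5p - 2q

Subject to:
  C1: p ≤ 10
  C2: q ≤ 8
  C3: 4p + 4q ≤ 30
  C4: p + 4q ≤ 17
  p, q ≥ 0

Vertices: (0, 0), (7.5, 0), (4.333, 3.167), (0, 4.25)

Evaluate the objective at each vertex of the feasible region:
  z(0, 0) = 0
  z(7.5, 0) = -37.5  ←
  z(4.333, 3.167) = -28
  z(0, 4.25) = -8.5
The minimum is at p = 7.5, q = 0.

(7.5, 0)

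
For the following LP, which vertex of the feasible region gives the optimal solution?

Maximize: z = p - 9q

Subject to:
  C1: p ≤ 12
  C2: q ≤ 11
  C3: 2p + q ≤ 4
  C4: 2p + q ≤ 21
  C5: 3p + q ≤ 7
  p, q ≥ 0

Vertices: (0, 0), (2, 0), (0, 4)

Evaluate the objective at each vertex of the feasible region:
  z(0, 0) = 0
  z(2, 0) = 2  ←
  z(0, 4) = -36
The maximum is at p = 2, q = 0.

(2, 0)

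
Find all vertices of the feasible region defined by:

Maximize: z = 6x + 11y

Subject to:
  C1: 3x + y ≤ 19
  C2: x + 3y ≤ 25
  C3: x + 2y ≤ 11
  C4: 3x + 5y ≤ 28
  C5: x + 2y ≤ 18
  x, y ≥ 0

(0, 0), (6.333, 0), (5.583, 2.25), (1, 5), (0, 5.5)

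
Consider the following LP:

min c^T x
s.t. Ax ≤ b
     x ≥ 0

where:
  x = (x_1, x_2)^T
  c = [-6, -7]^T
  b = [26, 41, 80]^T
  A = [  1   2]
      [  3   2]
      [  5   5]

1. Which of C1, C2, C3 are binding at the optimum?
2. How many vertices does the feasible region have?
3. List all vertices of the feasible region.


1. C1, C3
2. 5
3. (0, 0), (13.67, 0), (9, 7), (6, 10), (0, 13)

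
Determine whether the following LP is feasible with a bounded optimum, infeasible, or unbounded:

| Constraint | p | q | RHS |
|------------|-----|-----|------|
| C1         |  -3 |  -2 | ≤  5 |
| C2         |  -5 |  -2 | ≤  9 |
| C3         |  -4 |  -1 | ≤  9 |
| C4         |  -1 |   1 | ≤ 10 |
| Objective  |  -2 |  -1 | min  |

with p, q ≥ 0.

Unbounded (objective can decrease without bound)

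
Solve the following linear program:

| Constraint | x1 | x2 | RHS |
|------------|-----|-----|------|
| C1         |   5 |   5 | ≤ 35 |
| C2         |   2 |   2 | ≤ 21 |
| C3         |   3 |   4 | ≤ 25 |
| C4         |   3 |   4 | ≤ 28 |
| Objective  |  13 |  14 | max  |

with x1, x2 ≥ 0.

Evaluate the objective at each vertex of the feasible region:
  z(0, 0) = 0
  z(7, 0) = 91
  z(3, 4) = 95  ←
  z(0, 6.25) = 87.5
The maximum is at x1 = 3, x2 = 4.

x1 = 3, x2 = 4, z = 95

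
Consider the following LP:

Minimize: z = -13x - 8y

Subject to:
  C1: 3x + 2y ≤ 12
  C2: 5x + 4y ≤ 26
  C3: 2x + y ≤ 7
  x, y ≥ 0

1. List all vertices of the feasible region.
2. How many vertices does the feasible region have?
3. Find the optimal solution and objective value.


1. (0, 0), (3.5, 0), (2, 3), (0, 6)
2. 4
3. x = 2, y = 3, z = -50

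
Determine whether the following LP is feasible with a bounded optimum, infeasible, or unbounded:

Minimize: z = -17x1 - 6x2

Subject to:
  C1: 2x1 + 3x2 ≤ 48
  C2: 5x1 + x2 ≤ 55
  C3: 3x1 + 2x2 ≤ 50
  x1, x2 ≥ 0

Feasible with a bounded optimal solution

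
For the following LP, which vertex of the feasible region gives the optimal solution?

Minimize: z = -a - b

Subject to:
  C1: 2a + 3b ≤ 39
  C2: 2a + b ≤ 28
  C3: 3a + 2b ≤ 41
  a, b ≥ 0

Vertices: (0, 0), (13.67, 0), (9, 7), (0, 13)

Evaluate the objective at each vertex of the feasible region:
  z(0, 0) = 0
  z(13.67, 0) = -13.67
  z(9, 7) = -16  ←
  z(0, 13) = -13
The minimum is at a = 9, b = 7.

(9, 7)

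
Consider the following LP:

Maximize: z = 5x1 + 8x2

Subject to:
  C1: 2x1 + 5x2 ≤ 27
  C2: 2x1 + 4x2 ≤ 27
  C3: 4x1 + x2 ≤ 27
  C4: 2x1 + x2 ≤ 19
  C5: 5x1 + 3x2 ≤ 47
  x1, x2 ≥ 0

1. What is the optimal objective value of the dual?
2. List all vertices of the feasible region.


1. 54
2. (0, 0), (6.75, 0), (6, 3), (0, 5.4)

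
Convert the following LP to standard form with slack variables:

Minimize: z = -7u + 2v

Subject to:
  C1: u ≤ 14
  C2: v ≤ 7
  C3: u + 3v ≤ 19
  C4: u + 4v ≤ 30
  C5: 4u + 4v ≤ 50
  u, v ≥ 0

min z = -7u + 2v

s.t.
  u + s1 = 14
  v + s2 = 7
  u + 3v + s3 = 19
  u + 4v + s4 = 30
  4u + 4v + s5 = 50
  u, v, s1, s2, s3, s4, s5 ≥ 0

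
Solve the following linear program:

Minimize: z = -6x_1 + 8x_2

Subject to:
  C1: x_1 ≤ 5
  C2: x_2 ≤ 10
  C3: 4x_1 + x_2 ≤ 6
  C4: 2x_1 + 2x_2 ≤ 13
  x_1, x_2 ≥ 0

Evaluate the objective at each vertex of the feasible region:
  z(0, 0) = 0
  z(1.5, 0) = -9  ←
  z(0, 6) = 48
The minimum is at x_1 = 1.5, x_2 = 0.

x_1 = 1.5, x_2 = 0, z = -9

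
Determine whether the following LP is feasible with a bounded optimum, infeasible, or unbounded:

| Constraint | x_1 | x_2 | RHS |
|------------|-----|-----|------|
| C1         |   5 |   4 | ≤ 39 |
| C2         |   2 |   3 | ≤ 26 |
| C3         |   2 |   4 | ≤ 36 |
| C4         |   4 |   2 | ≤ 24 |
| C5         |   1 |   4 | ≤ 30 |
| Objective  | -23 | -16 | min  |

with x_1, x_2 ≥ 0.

Feasible with a bounded optimal solution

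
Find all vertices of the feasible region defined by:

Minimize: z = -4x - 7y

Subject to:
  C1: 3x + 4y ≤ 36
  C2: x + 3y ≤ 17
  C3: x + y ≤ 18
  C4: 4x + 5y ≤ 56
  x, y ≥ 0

(0, 0), (12, 0), (8, 3), (0, 5.667)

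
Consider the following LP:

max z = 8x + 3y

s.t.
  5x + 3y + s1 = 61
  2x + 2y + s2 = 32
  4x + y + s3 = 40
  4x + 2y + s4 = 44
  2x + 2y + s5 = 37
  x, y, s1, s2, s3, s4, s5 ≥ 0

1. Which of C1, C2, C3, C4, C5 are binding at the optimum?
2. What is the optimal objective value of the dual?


1. C3, C4
2. 84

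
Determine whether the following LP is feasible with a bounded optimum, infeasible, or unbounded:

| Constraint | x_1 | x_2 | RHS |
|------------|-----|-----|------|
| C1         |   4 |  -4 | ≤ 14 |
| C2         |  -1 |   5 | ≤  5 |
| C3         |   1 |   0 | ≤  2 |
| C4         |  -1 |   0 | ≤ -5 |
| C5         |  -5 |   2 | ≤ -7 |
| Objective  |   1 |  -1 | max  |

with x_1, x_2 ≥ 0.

Infeasible (no feasible solution exists)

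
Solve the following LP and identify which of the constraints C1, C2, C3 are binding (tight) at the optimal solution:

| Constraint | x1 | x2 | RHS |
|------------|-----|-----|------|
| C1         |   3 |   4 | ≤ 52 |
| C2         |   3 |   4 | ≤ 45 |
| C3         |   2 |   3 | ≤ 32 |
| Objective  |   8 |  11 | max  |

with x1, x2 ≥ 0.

At x1 = 7, x2 = 6, compute slack b - a·x for each constraint:
  C1: 52 − 45 = 7  (slack)
  C2: 45 − 45 = 0  (binding)
  C3: 32 − 32 = 0  (binding)

Optimal: x1 = 7, x2 = 6
Binding: C2, C3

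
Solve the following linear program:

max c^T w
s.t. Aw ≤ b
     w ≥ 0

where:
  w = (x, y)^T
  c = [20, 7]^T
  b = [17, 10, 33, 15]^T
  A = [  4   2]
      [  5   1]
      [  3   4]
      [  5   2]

Evaluate the objective at each vertex of the feasible region:
  z(0, 0) = 0
  z(2, 0) = 40
  z(1, 5) = 55  ←
  z(0, 7.5) = 52.5
The maximum is at x = 1, y = 5.

x = 1, y = 5, z = 55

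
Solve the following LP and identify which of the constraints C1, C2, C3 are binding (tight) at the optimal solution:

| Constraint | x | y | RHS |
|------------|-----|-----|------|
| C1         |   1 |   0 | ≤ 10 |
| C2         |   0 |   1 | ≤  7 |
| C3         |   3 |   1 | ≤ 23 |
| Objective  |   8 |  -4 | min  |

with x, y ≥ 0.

At x = 0, y = 7, compute slack b - a·x for each constraint:
  C1: 10 − 0 = 10  (slack)
  C2: 7 − 7 = 0  (binding)
  C3: 23 − 7 = 16  (slack)

Optimal: x = 0, y = 7
Binding: C2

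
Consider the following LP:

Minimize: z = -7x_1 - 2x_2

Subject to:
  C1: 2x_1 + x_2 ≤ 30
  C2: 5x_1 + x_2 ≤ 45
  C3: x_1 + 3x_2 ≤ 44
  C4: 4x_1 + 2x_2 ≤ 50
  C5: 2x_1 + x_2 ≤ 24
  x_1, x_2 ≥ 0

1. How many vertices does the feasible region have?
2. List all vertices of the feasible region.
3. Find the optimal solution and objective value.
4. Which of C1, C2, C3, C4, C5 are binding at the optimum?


1. 5
2. (0, 0), (9, 0), (7, 10), (5.6, 12.8), (0, 14.67)
3. x_1 = 7, x_2 = 10, z = -69
4. C2, C5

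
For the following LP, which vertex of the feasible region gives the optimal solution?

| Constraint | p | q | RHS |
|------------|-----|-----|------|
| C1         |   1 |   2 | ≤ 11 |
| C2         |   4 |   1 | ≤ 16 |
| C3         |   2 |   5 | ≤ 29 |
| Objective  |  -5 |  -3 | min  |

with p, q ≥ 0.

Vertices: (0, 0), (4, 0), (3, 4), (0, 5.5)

Evaluate the objective at each vertex of the feasible region:
  z(0, 0) = 0
  z(4, 0) = -20
  z(3, 4) = -27  ←
  z(0, 5.5) = -16.5
The minimum is at p = 3, q = 4.

(3, 4)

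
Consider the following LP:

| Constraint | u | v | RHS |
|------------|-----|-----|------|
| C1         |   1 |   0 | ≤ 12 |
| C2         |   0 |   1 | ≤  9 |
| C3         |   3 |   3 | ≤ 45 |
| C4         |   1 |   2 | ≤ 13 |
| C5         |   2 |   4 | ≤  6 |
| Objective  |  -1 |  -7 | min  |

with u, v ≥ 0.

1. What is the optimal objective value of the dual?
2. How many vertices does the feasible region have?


1. -10.5
2. 3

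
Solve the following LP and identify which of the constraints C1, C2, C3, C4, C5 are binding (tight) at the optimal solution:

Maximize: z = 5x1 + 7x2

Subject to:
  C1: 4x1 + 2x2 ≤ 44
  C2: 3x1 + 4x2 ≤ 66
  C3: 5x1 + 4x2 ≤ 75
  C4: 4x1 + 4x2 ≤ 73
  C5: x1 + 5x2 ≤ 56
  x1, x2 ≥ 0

At x1 = 6, x2 = 10, compute slack b - a·x for each constraint:
  C1: 44 − 44 = 0  (binding)
  C2: 66 − 58 = 8  (slack)
  C3: 75 − 70 = 5  (slack)
  C4: 73 − 64 = 9  (slack)
  C5: 56 − 56 = 0  (binding)

Optimal: x1 = 6, x2 = 10
Binding: C1, C5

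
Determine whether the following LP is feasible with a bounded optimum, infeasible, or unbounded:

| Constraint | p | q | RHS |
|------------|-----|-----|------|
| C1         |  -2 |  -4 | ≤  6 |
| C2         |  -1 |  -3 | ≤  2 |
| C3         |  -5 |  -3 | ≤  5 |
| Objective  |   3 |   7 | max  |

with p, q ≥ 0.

Unbounded (objective can increase without bound)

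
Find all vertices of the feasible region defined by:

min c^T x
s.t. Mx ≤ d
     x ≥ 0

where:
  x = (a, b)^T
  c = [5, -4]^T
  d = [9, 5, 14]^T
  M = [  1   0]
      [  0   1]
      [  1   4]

(0, 0), (9, 0), (9, 1.25), (0, 3.5)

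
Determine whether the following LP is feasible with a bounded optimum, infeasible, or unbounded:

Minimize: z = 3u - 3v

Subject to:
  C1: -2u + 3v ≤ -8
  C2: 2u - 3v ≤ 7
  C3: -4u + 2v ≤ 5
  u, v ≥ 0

Infeasible (no feasible solution exists)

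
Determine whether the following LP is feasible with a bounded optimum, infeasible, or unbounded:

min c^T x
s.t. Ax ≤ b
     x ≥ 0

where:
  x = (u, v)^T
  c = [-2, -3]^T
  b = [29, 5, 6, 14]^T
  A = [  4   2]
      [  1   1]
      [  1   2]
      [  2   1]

Feasible with a bounded optimal solution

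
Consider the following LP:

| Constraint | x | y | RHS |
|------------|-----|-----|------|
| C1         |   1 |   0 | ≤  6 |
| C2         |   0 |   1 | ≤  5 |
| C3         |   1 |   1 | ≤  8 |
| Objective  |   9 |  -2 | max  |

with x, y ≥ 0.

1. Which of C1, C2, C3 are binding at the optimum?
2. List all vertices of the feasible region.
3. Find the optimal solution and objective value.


1. C1
2. (0, 0), (6, 0), (6, 2), (3, 5), (0, 5)
3. x = 6, y = 0, z = 54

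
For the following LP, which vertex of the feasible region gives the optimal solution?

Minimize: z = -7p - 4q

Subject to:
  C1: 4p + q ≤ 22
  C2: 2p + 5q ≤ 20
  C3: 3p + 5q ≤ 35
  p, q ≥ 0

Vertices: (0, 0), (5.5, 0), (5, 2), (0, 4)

Evaluate the objective at each vertex of the feasible region:
  z(0, 0) = 0
  z(5.5, 0) = -38.5
  z(5, 2) = -43  ←
  z(0, 4) = -16
The minimum is at p = 5, q = 2.

(5, 2)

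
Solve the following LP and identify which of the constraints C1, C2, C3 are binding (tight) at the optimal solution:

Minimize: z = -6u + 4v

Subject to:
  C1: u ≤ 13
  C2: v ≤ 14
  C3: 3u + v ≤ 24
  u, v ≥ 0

At u = 8, v = 0, compute slack b - a·x for each constraint:
  C1: 13 − 8 = 5  (slack)
  C2: 14 − 0 = 14  (slack)
  C3: 24 − 24 = 0  (binding)

Optimal: u = 8, v = 0
Binding: C3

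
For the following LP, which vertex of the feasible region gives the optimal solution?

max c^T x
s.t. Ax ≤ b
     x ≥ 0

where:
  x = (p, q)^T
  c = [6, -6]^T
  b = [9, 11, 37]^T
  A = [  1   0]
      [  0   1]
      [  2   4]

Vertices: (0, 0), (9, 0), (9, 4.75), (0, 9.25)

Evaluate the objective at each vertex of the feasible region:
  z(0, 0) = 0
  z(9, 0) = 54  ←
  z(9, 4.75) = 25.5
  z(0, 9.25) = -55.5
The maximum is at p = 9, q = 0.

(9, 0)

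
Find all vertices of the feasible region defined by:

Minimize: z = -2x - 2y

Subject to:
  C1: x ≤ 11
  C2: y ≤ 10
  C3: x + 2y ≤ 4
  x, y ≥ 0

(0, 0), (4, 0), (0, 2)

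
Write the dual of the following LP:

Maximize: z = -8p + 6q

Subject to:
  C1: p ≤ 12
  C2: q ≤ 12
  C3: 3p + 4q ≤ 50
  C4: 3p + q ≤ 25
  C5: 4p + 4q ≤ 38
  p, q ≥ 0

Primal max cᵀx s.t. Ax ≤ b, x ≥ 0  →  Dual min bᵀy s.t. Aᵀy ≥ c, y ≥ 0.

Minimize: z = 12y1 + 12y2 + 50y3 + 25y4 + 38y5

Subject to:
  y1 + 3y3 + 3y4 + 4y5 ≥ -8
  y2 + 4y3 + y4 + 4y5 ≥ 6
  y1, y2, y3, y4, y5 ≥ 0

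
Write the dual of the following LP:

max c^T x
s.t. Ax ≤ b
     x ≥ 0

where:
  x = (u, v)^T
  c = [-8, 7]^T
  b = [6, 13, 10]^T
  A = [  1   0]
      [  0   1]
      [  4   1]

Primal max cᵀx s.t. Ax ≤ b, x ≥ 0  →  Dual min bᵀy s.t. Aᵀy ≥ c, y ≥ 0.

Minimize: z = 6y1 + 13y2 + 10y3

Subject to:
  y1 + 4y3 ≥ -8
  y2 + y3 ≥ 7
  y1, y2, y3 ≥ 0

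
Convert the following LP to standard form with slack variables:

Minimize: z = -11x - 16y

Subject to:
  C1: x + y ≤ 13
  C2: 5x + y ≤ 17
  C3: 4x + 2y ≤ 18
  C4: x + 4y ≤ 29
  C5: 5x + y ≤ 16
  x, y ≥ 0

min z = -11x - 16y

s.t.
  x + y + s1 = 13
  5x + y + s2 = 17
  4x + 2y + s3 = 18
  x + 4y + s4 = 29
  5x + y + s5 = 16
  x, y, s1, s2, s3, s4, s5 ≥ 0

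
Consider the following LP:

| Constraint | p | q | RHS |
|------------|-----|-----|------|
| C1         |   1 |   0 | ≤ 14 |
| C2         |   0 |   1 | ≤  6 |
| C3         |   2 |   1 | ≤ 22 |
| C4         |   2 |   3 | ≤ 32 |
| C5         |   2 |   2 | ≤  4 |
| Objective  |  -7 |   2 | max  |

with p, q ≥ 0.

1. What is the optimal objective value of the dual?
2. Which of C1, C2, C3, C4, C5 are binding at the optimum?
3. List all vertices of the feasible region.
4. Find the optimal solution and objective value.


1. 4
2. C5
3. (0, 0), (2, 0), (0, 2)
4. p = 0, q = 2, z = 4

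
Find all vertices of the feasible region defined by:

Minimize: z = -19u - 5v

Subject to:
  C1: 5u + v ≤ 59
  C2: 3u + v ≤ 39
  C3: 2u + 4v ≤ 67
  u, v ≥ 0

(0, 0), (11.8, 0), (10, 9), (8.9, 12.3), (0, 16.75)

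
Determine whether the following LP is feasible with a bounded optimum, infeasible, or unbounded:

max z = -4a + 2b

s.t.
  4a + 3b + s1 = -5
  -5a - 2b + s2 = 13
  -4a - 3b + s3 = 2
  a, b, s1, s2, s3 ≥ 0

Infeasible (no feasible solution exists)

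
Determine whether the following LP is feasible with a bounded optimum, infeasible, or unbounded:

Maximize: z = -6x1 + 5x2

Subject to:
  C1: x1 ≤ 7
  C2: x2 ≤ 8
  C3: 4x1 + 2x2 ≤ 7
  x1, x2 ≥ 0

Feasible with a bounded optimal solution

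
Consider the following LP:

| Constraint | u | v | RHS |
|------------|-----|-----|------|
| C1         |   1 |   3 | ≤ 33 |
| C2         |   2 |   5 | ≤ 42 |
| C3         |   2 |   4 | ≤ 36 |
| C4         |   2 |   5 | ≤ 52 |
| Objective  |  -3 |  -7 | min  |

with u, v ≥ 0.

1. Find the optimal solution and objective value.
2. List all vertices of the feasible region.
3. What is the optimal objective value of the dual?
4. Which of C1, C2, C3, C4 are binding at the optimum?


1. u = 6, v = 6, z = -60
2. (0, 0), (18, 0), (6, 6), (0, 8.4)
3. -60
4. C2, C3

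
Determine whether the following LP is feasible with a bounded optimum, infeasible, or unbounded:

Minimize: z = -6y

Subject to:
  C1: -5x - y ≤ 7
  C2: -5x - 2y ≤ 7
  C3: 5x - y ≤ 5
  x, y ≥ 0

Unbounded (objective can decrease without bound)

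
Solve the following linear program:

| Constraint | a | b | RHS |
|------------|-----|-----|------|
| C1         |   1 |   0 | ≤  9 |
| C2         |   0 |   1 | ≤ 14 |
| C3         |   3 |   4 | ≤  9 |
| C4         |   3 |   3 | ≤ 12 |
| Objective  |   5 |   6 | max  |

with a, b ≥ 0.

Evaluate the objective at each vertex of the feasible region:
  z(0, 0) = 0
  z(3, 0) = 15  ←
  z(0, 2.25) = 13.5
The maximum is at a = 3, b = 0.

a = 3, b = 0, z = 15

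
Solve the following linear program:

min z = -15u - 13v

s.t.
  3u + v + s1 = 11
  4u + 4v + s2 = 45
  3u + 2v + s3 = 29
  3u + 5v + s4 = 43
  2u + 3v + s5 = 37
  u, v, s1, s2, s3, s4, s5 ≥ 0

Evaluate the objective at each vertex of the feasible region:
  z(0, 0) = 0
  z(3.667, 0) = -55
  z(1, 8) = -119  ←
  z(0, 8.6) = -111.8
The minimum is at u = 1, v = 8.

u = 1, v = 8, z = -119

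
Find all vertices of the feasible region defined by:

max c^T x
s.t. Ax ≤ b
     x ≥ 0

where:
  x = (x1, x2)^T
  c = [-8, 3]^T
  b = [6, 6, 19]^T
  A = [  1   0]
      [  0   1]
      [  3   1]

(0, 0), (6, 0), (6, 1), (4.333, 6), (0, 6)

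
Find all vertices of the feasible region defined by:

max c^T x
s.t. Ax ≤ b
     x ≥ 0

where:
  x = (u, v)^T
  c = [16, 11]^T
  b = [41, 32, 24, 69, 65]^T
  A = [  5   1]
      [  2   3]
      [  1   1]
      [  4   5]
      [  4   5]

(0, 0), (8.2, 0), (7, 6), (0, 10.67)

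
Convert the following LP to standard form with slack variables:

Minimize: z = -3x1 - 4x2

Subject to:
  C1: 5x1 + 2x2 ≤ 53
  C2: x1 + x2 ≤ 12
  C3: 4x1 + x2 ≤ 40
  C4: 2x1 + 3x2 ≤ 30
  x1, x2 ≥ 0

min z = -3x1 - 4x2

s.t.
  5x1 + 2x2 + s1 = 53
  x1 + x2 + s2 = 12
  4x1 + x2 + s3 = 40
  2x1 + 3x2 + s4 = 30
  x1, x2, s1, s2, s3, s4 ≥ 0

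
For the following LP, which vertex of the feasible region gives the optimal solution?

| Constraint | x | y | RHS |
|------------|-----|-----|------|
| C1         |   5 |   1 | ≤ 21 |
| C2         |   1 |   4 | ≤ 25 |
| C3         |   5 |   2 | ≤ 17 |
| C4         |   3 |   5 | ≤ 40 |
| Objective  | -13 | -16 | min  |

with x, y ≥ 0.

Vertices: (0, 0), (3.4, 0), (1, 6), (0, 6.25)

Evaluate the objective at each vertex of the feasible region:
  z(0, 0) = 0
  z(3.4, 0) = -44.2
  z(1, 6) = -109  ←
  z(0, 6.25) = -100
The minimum is at x = 1, y = 6.

(1, 6)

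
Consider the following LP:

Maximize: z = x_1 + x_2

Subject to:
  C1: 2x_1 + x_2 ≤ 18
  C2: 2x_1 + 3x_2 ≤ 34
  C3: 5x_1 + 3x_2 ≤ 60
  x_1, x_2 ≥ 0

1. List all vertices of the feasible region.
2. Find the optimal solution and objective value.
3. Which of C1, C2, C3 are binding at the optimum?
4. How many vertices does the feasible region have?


1. (0, 0), (9, 0), (5, 8), (0, 11.33)
2. x_1 = 5, x_2 = 8, z = 13
3. C1, C2
4. 4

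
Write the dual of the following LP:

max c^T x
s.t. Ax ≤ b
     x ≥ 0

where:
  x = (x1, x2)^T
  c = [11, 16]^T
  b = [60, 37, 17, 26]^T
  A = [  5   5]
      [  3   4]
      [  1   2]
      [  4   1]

Primal max cᵀx s.t. Ax ≤ b, x ≥ 0  →  Dual min bᵀy s.t. Aᵀy ≥ c, y ≥ 0.

Minimize: z = 60y1 + 37y2 + 17y3 + 26y4

Subject to:
  5y1 + 3y2 + y3 + 4y4 ≥ 11
  5y1 + 4y2 + 2y3 + y4 ≥ 16
  y1, y2, y3, y4 ≥ 0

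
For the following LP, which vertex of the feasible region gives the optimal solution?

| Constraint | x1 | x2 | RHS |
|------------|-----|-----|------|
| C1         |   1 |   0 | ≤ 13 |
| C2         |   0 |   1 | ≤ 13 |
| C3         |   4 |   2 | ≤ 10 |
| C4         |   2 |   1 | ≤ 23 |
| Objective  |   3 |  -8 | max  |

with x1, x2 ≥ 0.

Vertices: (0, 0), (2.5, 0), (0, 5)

Evaluate the objective at each vertex of the feasible region:
  z(0, 0) = 0
  z(2.5, 0) = 7.5  ←
  z(0, 5) = -40
The maximum is at x1 = 2.5, x2 = 0.

(2.5, 0)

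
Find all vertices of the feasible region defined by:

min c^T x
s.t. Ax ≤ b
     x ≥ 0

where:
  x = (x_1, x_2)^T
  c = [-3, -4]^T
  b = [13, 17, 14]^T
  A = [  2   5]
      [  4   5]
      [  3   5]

(0, 0), (4.25, 0), (3, 1), (1, 2.2), (0, 2.6)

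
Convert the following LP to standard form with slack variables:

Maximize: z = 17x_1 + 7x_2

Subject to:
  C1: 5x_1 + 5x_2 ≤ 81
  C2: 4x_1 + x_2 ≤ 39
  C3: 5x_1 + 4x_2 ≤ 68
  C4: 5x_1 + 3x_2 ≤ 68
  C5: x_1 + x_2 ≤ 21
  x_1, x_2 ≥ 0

max z = 17x_1 + 7x_2

s.t.
  5x_1 + 5x_2 + s1 = 81
  4x_1 + x_2 + s2 = 39
  5x_1 + 4x_2 + s3 = 68
  5x_1 + 3x_2 + s4 = 68
  x_1 + x_2 + s5 = 21
  x_1, x_2, s1, s2, s3, s4, s5 ≥ 0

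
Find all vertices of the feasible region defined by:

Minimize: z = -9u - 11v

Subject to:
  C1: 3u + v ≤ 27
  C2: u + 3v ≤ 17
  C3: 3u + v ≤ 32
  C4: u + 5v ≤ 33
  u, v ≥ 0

(0, 0), (9, 0), (8, 3), (0, 5.667)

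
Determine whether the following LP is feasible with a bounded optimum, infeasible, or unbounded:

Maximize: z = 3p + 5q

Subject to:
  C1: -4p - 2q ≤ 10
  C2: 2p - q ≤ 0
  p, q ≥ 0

Unbounded (objective can increase without bound)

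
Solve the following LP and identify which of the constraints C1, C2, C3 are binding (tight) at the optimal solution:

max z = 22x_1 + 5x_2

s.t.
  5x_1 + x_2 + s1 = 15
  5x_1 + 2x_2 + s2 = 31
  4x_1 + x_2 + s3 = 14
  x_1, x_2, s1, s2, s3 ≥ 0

At x_1 = 1, x_2 = 10, compute slack b - a·x for each constraint:
  C1: 15 − 15 = 0  (binding)
  C2: 31 − 25 = 6  (slack)
  C3: 14 − 14 = 0  (binding)

Optimal: x_1 = 1, x_2 = 10
Binding: C1, C3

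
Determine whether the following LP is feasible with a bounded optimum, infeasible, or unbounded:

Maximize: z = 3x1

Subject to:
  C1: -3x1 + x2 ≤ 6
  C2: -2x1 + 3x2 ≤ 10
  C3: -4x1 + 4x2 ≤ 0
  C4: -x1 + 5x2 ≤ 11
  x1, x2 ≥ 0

Unbounded (objective can increase without bound)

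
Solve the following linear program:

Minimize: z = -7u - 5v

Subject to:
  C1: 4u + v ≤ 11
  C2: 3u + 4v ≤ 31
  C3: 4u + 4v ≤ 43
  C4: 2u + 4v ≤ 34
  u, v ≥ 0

Evaluate the objective at each vertex of the feasible region:
  z(0, 0) = 0
  z(2.75, 0) = -19.25
  z(1, 7) = -42  ←
  z(0, 7.75) = -38.75
The minimum is at u = 1, v = 7.

u = 1, v = 7, z = -42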